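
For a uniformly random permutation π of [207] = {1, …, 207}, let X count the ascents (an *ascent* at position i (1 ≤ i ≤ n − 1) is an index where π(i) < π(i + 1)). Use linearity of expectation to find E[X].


Write X = Σ X_I over i = 1, …, 206, with X_I the indicator of one ascent.
There are 206 indicators.
For each fixed i, the pair (π(i), π(i+1)) is a uniformly random ordered pair of distinct values from {1, …, 207}; by symmetry P[π(i) < π(i+1)] = 1/2.
By linearity: E[X] = 206 · (1/2) = (207 − 1) · (1/2) = 103 ≈ 103.0000.

E[X] = 103 = 103.0000.


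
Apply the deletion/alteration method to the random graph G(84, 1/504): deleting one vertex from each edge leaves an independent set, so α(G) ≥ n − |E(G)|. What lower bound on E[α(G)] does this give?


E[|E(G)|] = C(84, 2)·p = 3486 · (1/504) = 83/12.
E[α(G)] ≥ n − E[|E(G)|] = 84 − 83/12 = 925/12.
Numerically: ≈ 77.083333.
(This is only a lower bound; the true E[α(G)] may be larger.)

E[α(G)] ≥ 925/12 ≈ 77.083333.


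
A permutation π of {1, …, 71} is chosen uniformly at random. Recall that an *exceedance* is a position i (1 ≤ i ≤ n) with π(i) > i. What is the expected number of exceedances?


Write X = Σ_{i=1}^{71} X_i, where X_i = 1_{π(i) > i}.
For each fixed i, π(i) is uniform over {1, …, 71} (marginal of a uniform permutation), so P[π(i) > i] = (n − i)/n. Summing: Σ_{i=1}^{71} (n − i)/n = (0 + 1 + … + 70)/71 = 71(71 − 1)/(2·71) = (71 − 1)/2.
Hence E[X] = Σ_{i=1}^{71} (71 − i)/71 = 35 ≈ 35.000.

E[X] = 35 = 35.000.


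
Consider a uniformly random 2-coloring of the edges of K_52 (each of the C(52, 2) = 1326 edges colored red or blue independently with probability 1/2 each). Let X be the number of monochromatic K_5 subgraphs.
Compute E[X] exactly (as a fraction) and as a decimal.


Let X = Σ_S X_S over the C(52, 5) = 2598960 subsets S of size 5, where X_S = 1 if the K_5 on S is monochromatic.
For a fixed S, the K_5 on S has C(5, 2) = 10 edges. P[all 10 edges red] = (1/2)^10, and likewise for blue, so P[monochromatic] = 2·(1/2)^10 = 2^{1 − 10} = 1/512.
By linearity of expectation: E[X] = C(52, 5) · 2^{1 − 10} = 2598960 · 1/512 = 162435/32.
Numerically: E[X] ≈ 5076.093750.

E[X] = C(52,5)·2^(1−C(5,2)) = 162435/32 ≈ 5076.093750.


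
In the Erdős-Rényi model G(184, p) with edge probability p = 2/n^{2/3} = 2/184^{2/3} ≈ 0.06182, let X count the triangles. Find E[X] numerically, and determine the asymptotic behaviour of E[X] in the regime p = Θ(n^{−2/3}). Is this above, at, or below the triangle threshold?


Number of potential triangles: C(184, 3) = 1021384.
Each occurs with probability p³ ≈ (0.06182)³ ≈ 2.362949e-04.
By linearity: E[X] = C(184, 3)·p³ ≈ 1021384 · 2.362949e-04 ≈ 241.3478.
Since α = 2/3 < 1, p = c/n^{2/3} ≫ 1/n is above the triangle threshold p ~ 1/n. Asymptotically E[X] ~ (c³/6)·n^{3(1−α)} = (2³/6)·n^{1} → ∞; triangles are abundant w.h.p.

E[X] ≈ 241.3478; in regime p = Θ(1/n^{2/3}) E[X] diverges (above the triangle threshold p ~ 1/n).


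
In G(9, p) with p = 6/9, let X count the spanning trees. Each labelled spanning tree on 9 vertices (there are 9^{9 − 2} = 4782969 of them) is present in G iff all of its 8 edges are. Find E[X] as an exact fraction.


K_9 has 9^{9 − 2} = 4782969 labelled spanning trees.
For each such spanning tree H, let X_H = 1 if all 8 edges of H are present in G. Then P[X_H = 1] = p^{8} = (2/3)^{8} = 256/6561.
By linearity of expectation: E[X] = Σ_H E[X_H] = 4782969 · p^{8} = 4782969 · 256/6561 = 186624.
Numerically: E[X] ≈ 1.866e+05.

E[X] = 4782969 · (2/3)^{8} = 186624 ≈ 1.866e+05.


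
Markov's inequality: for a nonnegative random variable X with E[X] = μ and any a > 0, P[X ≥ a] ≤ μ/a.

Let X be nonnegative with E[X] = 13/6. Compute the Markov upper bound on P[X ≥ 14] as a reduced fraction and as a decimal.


μ = E[X] = 13/6, a = 14.
Markov: P[X ≥ 14] ≤ μ/a = (13/6)/14 = 13/84.
Numerically: ≈ 0.1548.
(Since a = 14 > μ = 2.1667, the bound 13/84 is < 1 and informative.)

P[X ≥ 14] ≤ 13/84 ≈ 0.1548.


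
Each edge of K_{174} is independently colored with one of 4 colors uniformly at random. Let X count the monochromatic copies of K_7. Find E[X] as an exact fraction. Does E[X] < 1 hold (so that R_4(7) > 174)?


E[X] = C(174, 7) · 4^{1 − 21} = 847879782984 · 4^{−20} = 847879782984/1099511627776.
As a reduced fraction: E[X] = 105984972873/137438953472 ≈ 0.77114.
Is E[X] < 1? YES.
Since E[X] < 1, there exists a 4-coloring of K_{174} with no monochromatic K_7; hence R_4(7) > 174.

E[X] = 105984972873/137438953472 ≈ 0.77114; E[X] < 1, so R_4(7) > 174.


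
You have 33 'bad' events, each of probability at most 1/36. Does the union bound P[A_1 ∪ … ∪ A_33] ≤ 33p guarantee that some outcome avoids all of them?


Union bound: P[∪_{i=1}^{33} A_i] ≤ Σ_i P[A_i] ≤ 33·p = 33·(1/36) = 11/12.
Numerically: 11/12 ≈ 0.916667.
Is 11/12 < 1? YES.
Since P[∪ A_i] ≤ 11/12 < 1, the complement has P[∩ A_i^c] ≥ 1 − 11/12 = 1/12 > 0, so some outcome avoids every A_i.

33·p = 11/12 ≈ 0.916667; existence CERTIFIED by the union bound.


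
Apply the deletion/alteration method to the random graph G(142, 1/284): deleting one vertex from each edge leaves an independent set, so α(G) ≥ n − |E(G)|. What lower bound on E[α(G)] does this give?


E[|E(G)|] = C(142, 2)·p = 10011 · (1/284) = 141/4.
E[α(G)] ≥ n − E[|E(G)|] = 142 − 141/4 = 427/4.
Numerically: ≈ 106.750000.
(This is only a lower bound; the true E[α(G)] may be larger.)

E[α(G)] ≥ 427/4 ≈ 106.750000.


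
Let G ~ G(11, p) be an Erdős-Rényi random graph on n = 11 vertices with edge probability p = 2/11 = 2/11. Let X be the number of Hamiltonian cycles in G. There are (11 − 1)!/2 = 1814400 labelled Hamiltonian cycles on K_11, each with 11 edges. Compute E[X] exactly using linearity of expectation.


K_11 has (11 − 1)!/2 = 1814400 labelled Hamiltonian cycles.
For each such Hamiltonian cycle H, let X_H = 1 if all 11 edges of H are present in G. Then P[X_H = 1] = p^{11} = (2/11)^{11} = 2048/285311670611.
By linearity of expectation: E[X] = Σ_H E[X_H] = 1814400 · p^{11} = 1814400 · 2048/285311670611 = 3715891200/285311670611.
Numerically: E[X] ≈ 0.013024.

E[X] = 1814400 · (2/11)^{11} = 3715891200/285311670611 ≈ 0.013024.


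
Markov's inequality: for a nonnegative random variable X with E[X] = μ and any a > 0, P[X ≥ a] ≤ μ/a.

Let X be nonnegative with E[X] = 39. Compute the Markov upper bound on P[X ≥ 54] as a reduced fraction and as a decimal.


μ = E[X] = 39, a = 54.
Markov: P[X ≥ 54] ≤ μ/a = (39)/54 = 13/18.
Numerically: ≈ 0.722222.
(Since a = 54 > μ = 39.000000, the bound 13/18 is < 1 and informative.)

P[X ≥ 54] ≤ 13/18 ≈ 0.722222.


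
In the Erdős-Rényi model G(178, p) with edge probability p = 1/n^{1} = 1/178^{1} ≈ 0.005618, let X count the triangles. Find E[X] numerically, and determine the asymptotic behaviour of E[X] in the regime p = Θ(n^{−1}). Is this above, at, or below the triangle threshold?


Number of potential triangles: C(178, 3) = 924176.
Each occurs with probability p³ ≈ (0.005618)³ ≈ 1.773128e-07.
By linearity: E[X] = C(178, 3)·p³ ≈ 924176 · 1.773128e-07 ≈ 0.1639.
Here α = 1, so p = 1/n is exactly at the triangle threshold p ~ 1/n. Asymptotically E[X] → c³/6 = 1³/6 = 1/6 ≈ 0.1667, a bounded constant. In this regime the triangle count is asymptotically Poisson(c³/6).

E[X] ≈ 0.1639; in regime p = Θ(1/n^{1}) E[X] stays bounded (at the triangle threshold p ~ 1/n).


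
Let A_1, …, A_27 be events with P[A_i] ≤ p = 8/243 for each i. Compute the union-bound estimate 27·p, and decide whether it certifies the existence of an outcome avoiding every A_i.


Union bound: P[∪_{i=1}^{27} A_i] ≤ Σ_i P[A_i] ≤ 27·p = 27·(8/243) = 8/9.
Numerically: 8/9 ≈ 0.8889.
Is 8/9 < 1? YES.
Since P[∪ A_i] ≤ 8/9 < 1, the complement has P[∩ A_i^c] ≥ 1 − 8/9 = 1/9 > 0, so some outcome avoids every A_i.

27·p = 8/9 ≈ 0.8889; existence CERTIFIED by the union bound.


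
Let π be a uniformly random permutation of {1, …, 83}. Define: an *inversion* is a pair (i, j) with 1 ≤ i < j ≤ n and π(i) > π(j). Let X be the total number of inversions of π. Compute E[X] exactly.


Write X = Σ X_I over the C(83, 2) = 3403 pairs i < j, with X_I the indicator of one inversion.
There are 3403 indicators.
For each fixed pair i < j, the values π(i) and π(j) are two distinct elements of {1, …, 83} in uniformly random order; by symmetry P[π(i) > π(j)] = 1/2.
By linearity: E[X] = 3403 · (1/2) = C(83, 2) · (1/2) = 3403/2 = 3403/2 ≈ 1701.500000.

E[X] = 3403/2 = 1701.500000.


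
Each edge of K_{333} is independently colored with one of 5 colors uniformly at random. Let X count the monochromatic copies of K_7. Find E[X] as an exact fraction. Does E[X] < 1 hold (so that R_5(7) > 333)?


E[X] = C(333, 7) · 5^{1 − 21} = 84549532139028 · 5^{−20} = 84549532139028/95367431640625.
As a reduced fraction: E[X] = 84549532139028/95367431640625 ≈ 0.8866.
Is E[X] < 1? YES.
Since E[X] < 1, there exists a 5-coloring of K_{333} with no monochromatic K_7; hence R_5(7) > 333.

E[X] = 84549532139028/95367431640625 ≈ 0.8866; E[X] < 1, so R_5(7) > 333.


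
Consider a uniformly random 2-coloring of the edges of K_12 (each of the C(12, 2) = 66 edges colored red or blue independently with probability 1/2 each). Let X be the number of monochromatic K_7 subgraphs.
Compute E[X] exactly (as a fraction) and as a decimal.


Let X = Σ_S X_S over the C(12, 7) = 792 subsets S of size 7, where X_S = 1 if the K_7 on S is monochromatic.
For a fixed S, the K_7 on S has C(7, 2) = 21 edges. P[all 21 edges red] = (1/2)^21, and likewise for blue, so P[monochromatic] = 2·(1/2)^21 = 2^{1 − 21} = 1/1048576.
By linearity of expectation: E[X] = C(12, 7) · 2^{1 − 21} = 792 · 1/1048576 = 99/131072.
Numerically: E[X] ≈ 0.000755.

E[X] = C(12,7)·2^(1−C(7,2)) = 99/131072 ≈ 0.000755.


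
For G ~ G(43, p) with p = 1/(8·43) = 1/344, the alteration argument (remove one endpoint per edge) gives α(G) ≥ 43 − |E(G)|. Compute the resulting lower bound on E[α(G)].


E[|E(G)|] = C(43, 2)·p = 903 · (1/344) = 21/8.
E[α(G)] ≥ n − E[|E(G)|] = 43 − 21/8 = 323/8.
Numerically: ≈ 40.375.
(This is only a lower bound; the true E[α(G)] may be larger.)

E[α(G)] ≥ 323/8 ≈ 40.375.


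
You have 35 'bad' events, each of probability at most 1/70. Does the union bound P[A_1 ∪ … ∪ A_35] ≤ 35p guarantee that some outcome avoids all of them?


Union bound: P[∪_{i=1}^{35} A_i] ≤ Σ_i P[A_i] ≤ 35·p = 35·(1/70) = 1/2.
Numerically: 1/2 ≈ 0.5000.
Is 1/2 < 1? YES.
Since P[∪ A_i] ≤ 1/2 < 1, the complement has P[∩ A_i^c] ≥ 1 − 1/2 = 1/2 > 0, so some outcome avoids every A_i.

35·p = 1/2 ≈ 0.5000; existence CERTIFIED by the union bound.


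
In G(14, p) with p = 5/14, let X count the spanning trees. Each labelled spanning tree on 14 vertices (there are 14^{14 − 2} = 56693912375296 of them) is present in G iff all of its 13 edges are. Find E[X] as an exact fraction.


K_14 has 14^{14 − 2} = 56693912375296 labelled spanning trees.
For each such spanning tree H, let X_H = 1 if all 13 edges of H are present in G. Then P[X_H = 1] = p^{13} = (5/14)^{13} = 1220703125/793714773254144.
Summing the indicators: E[X] = Σ_H E[X_H] = 56693912375296 · p^{13} = 56693912375296 · 1220703125/793714773254144 = 1220703125/14.
Numerically: E[X] ≈ 8.71931e+07.

E[X] = 56693912375296 · (5/14)^{13} = 1220703125/14 ≈ 8.71931e+07.


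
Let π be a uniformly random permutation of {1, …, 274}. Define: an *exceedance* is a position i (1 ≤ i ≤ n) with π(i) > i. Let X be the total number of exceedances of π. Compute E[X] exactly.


Write X = Σ_{i=1}^{274} X_i, where X_i = 1_{π(i) > i}.
For each fixed i, π(i) is uniform over {1, …, 274} (marginal of a uniform permutation), so P[π(i) > i] = (n − i)/n. Summing: Σ_{i=1}^{274} (n − i)/n = (0 + 1 + … + 273)/274 = 274(274 − 1)/(2·274) = (274 − 1)/2.
Hence E[X] = Σ_{i=1}^{274} (274 − i)/274 = 273/2 ≈ 136.500000.

E[X] = 273/2 = 136.500000.


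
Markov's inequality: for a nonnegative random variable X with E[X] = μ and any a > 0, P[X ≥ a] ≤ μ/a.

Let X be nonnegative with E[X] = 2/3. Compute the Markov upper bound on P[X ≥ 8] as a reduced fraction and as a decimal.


μ = E[X] = 2/3, a = 8.
Markov: P[X ≥ 8] ≤ μ/a = (2/3)/8 = 1/12.
Numerically: ≈ 0.0833.
(Since a = 8 > μ = 0.6667, the bound 1/12 is < 1 and informative.)

P[X ≥ 8] ≤ 1/12 ≈ 0.0833.


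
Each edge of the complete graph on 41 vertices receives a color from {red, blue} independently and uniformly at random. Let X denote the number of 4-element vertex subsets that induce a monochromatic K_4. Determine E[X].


Let X = Σ_S X_S over the C(41, 4) = 101270 subsets S of size 4, where X_S = 1 if the K_4 on S is monochromatic.
For a fixed S, the K_4 on S has C(4, 2) = 6 edges. P[all 6 edges red] = (1/2)^6, and likewise for blue, so P[monochromatic] = 2·(1/2)^6 = 2^{1 − 6} = 1/32.
By linearity of expectation: E[X] = C(41, 4) · 2^{1 − 6} = 101270 · 1/32 = 50635/16.
Numerically: E[X] ≈ 3164.68750.

E[X] = C(41,4)·2^(1−C(4,2)) = 50635/16 ≈ 3164.68750.


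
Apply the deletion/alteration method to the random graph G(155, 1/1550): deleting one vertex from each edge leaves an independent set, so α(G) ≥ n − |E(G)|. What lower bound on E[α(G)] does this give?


E[|E(G)|] = C(155, 2)·p = 11935 · (1/1550) = 77/10.
E[α(G)] ≥ n − E[|E(G)|] = 155 − 77/10 = 1473/10.
Numerically: ≈ 147.300.
(This is only a lower bound; the true E[α(G)] may be larger.)

E[α(G)] ≥ 1473/10 ≈ 147.300.


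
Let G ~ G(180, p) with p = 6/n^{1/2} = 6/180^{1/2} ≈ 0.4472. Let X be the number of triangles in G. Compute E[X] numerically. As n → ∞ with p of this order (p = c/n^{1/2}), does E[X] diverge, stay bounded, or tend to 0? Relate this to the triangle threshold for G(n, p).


Number of potential triangles: C(180, 3) = 955860.
Each occurs with probability p³ ≈ (0.4472)³ ≈ 8.944272e-02.
By linearity: E[X] = C(180, 3)·p³ ≈ 955860 · 8.944272e-02 ≈ 85494.7175.
Since α = 1/2 < 1, p = c/n^{1/2} ≫ 1/n is above the triangle threshold p ~ 1/n. Asymptotically E[X] ~ (c³/6)·n^{3(1−α)} = (6³/6)·n^{1.5} → ∞; triangles are abundant w.h.p.

E[X] ≈ 85494.7175; in regime p = Θ(1/n^{1/2}) E[X] diverges (above the triangle threshold p ~ 1/n).


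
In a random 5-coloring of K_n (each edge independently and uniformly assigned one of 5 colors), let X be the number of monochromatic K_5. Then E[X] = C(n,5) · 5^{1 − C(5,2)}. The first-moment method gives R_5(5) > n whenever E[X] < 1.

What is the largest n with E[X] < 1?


We need C(n, 5) · 5^{1 − 10} < 1, i.e. C(n, 5) < 5^{10 − 1} = 1953125.
Check values of n near the boundary:
  n = 48: C(48, 5) = 1712304; 1712304 < 1953125? YES
  n = 49: C(49, 5) = 1906884; 1906884 < 1953125? YES
  n = 50: C(50, 5) = 2118760; 2118760 < 1953125? NO
The largest n with C(n, 5) < 1953125 is n = 49 (where E[X] = 1906884/1953125 ≈ 0.976). Hence R_5(5) > 49, i.e. R_5(5) ≥ 50.

Largest n = 49; hence R_5(5) > 49.


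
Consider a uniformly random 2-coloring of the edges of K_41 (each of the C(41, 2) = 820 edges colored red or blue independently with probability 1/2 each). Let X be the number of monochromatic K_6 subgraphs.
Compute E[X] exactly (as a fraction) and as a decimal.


Let X = Σ_S X_S over the C(41, 6) = 4496388 subsets S of size 6, where X_S = 1 if the K_6 on S is monochromatic.
For a fixed S, the K_6 on S has C(6, 2) = 15 edges. P[all 15 edges red] = (1/2)^15, and likewise for blue, so P[monochromatic] = 2·(1/2)^15 = 2^{1 − 15} = 1/16384.
By linearity of expectation: E[X] = C(41, 6) · 2^{1 − 15} = 4496388 · 1/16384 = 1124097/4096.
Numerically: E[X] ≈ 274.437744.

E[X] = C(41,6)·2^(1−C(6,2)) = 1124097/4096 ≈ 274.437744.


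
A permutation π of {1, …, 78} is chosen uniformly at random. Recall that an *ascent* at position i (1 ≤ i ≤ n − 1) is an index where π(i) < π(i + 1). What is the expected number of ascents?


Write X = Σ X_I over i = 1, …, 77, with X_I the indicator of one ascent.
There are 77 indicators.
For each fixed i, the pair (π(i), π(i+1)) is a uniformly random ordered pair of distinct values from {1, …, 78}; by symmetry P[π(i) < π(i+1)] = 1/2.
By linearity: E[X] = 77 · (1/2) = (78 − 1) · (1/2) = 77/2 ≈ 38.50000.

E[X] = 77/2 = 38.50000.


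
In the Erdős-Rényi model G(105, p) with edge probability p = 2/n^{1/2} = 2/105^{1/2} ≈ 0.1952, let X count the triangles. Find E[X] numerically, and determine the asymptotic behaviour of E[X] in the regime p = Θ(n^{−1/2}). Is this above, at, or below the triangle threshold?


Number of potential triangles: C(105, 3) = 187460.
Each occurs with probability p³ ≈ (0.1952)³ ≈ 7.435429e-03.
By linearity: E[X] = C(105, 3)·p³ ≈ 187460 · 7.435429e-03 ≈ 1393.8455.
Since α = 1/2 < 1, p = c/n^{1/2} ≫ 1/n is above the triangle threshold p ~ 1/n. Asymptotically E[X] ~ (c³/6)·n^{3(1−α)} = (2³/6)·n^{1.5} → ∞; triangles are abundant w.h.p.

E[X] ≈ 1393.8455; in regime p = Θ(1/n^{1/2}) E[X] diverges (above the triangle threshold p ~ 1/n).


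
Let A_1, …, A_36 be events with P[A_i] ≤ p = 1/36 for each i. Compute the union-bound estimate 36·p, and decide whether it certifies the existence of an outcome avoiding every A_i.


Union bound: P[∪_{i=1}^{36} A_i] ≤ Σ_i P[A_i] ≤ 36·p = 36·(1/36) = 1.
Numerically: 1 ≈ 1.000.
Is 1 < 1? NO.
Since the bound 1 is ≥ 1, the union bound is uninformative here; it does NOT by itself certify existence.

36·p = 1 ≈ 1.000; existence NOT certified by the union bound.


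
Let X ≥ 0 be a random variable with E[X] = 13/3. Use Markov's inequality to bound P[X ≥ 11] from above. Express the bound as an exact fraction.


μ = E[X] = 13/3, a = 11.
Markov: P[X ≥ 11] ≤ μ/a = (13/3)/11 = 13/33.
Numerically: ≈ 0.393939.
(Since a = 11 > μ = 4.333333, the bound 13/33 is < 1 and informative.)

P[X ≥ 11] ≤ 13/33 ≈ 0.393939.


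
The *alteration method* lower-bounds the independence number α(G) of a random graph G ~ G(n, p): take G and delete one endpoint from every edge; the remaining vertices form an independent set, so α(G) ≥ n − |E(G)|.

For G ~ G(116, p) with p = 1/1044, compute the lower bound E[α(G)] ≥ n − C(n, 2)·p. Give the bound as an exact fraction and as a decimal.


E[|E(G)|] = C(116, 2)·p = 6670 · (1/1044) = 115/18.
E[α(G)] ≥ n − E[|E(G)|] = 116 − 115/18 = 1973/18.
Numerically: ≈ 109.61111.
(This is only a lower bound; the true E[α(G)] may be larger.)

E[α(G)] ≥ 1973/18 ≈ 109.61111.


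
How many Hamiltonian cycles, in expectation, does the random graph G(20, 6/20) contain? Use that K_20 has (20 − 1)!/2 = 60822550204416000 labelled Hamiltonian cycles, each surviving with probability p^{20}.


K_20 has (20 − 1)!/2 = 60822550204416000 labelled Hamiltonian cycles.
For each such Hamiltonian cycle H, let X_H = 1 if all 20 edges of H are present in G. Then P[X_H = 1] = p^{20} = (3/10)^{20} = 3486784401/100000000000000000000.
By linearity: E[X] = Σ_H E[X_H] = 60822550204416000 · p^{20} = 60822550204416000 · 3486784401/100000000000000000000 = 51776152168407487821/24414062500000.
Numerically: E[X] ≈ 2.12075e+06.

E[X] = 60822550204416000 · (3/10)^{20} = 51776152168407487821/24414062500000 ≈ 2.12075e+06.


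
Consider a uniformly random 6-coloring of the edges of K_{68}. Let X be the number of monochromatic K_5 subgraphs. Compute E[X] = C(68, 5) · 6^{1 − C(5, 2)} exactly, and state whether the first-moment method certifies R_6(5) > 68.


E[X] = C(68, 5) · 6^{1 − 10} = 10424128 · 6^{−9} = 10424128/10077696.
As a reduced fraction: E[X] = 162877/157464 ≈ 1.034.
Is E[X] < 1? NO.
Since E[X] ≥ 1, the first-moment bound is inconclusive at n = 68; it does NOT by itself certify R_6(5) > 68.

E[X] = 162877/157464 ≈ 1.034; E[X] ≥ 1; first-moment method inconclusive here.


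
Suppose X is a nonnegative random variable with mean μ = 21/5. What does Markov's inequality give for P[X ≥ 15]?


μ = E[X] = 21/5, a = 15.
Markov: P[X ≥ 15] ≤ μ/a = (21/5)/15 = 7/25.
Numerically: ≈ 0.2800.
(Since a = 15 > μ = 4.2000, the bound 7/25 is < 1 and informative.)

P[X ≥ 15] ≤ 7/25 ≈ 0.2800.


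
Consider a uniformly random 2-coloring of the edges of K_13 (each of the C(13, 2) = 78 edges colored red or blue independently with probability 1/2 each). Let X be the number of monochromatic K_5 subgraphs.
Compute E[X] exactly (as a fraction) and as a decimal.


Let X = Σ_S X_S over the C(13, 5) = 1287 subsets S of size 5, where X_S = 1 if the K_5 on S is monochromatic.
For a fixed S, the K_5 on S has C(5, 2) = 10 edges. P[all 10 edges red] = (1/2)^10, and likewise for blue, so P[monochromatic] = 2·(1/2)^10 = 2^{1 − 10} = 1/512.
By linearity: E[X] = C(13, 5) · 2^{1 − 10} = 1287 · 1/512 = 1287/512.
Numerically: E[X] ≈ 2.51367.

E[X] = C(13,5)·2^(1−C(5,2)) = 1287/512 ≈ 2.51367.


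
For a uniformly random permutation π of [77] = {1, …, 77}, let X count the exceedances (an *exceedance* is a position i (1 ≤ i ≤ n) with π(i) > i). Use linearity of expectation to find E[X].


Write X = Σ_{i=1}^{77} X_i, where X_i = 1_{π(i) > i}.
For each fixed i, π(i) is uniform over {1, …, 77} (marginal of a uniform permutation), so P[π(i) > i] = (n − i)/n. Summing: Σ_{i=1}^{77} (n − i)/n = (0 + 1 + … + 76)/77 = 77(77 − 1)/(2·77) = (77 − 1)/2.
Hence E[X] = Σ_{i=1}^{77} (77 − i)/77 = 38 ≈ 38.000.

E[X] = 38 = 38.000.


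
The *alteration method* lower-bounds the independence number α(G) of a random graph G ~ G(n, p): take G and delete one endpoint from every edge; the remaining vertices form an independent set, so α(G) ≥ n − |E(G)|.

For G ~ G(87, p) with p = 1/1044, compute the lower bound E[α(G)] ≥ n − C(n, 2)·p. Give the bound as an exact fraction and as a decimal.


E[|E(G)|] = C(87, 2)·p = 3741 · (1/1044) = 43/12.
E[α(G)] ≥ n − E[|E(G)|] = 87 − 43/12 = 1001/12.
Numerically: ≈ 83.4167.
(This is only a lower bound; the true E[α(G)] may be larger.)

E[α(G)] ≥ 1001/12 ≈ 83.4167.


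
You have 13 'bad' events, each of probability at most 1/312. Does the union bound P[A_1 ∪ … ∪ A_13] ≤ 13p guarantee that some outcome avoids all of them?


Union bound: P[∪_{i=1}^{13} A_i] ≤ Σ_i P[A_i] ≤ 13·p = 13·(1/312) = 1/24.
Numerically: 1/24 ≈ 0.041667.
Is 1/24 < 1? YES.
Since P[∪ A_i] ≤ 1/24 < 1, the complement has P[∩ A_i^c] ≥ 1 − 1/24 = 23/24 > 0, so some outcome avoids every A_i.

13·p = 1/24 ≈ 0.041667; existence CERTIFIED by the union bound.


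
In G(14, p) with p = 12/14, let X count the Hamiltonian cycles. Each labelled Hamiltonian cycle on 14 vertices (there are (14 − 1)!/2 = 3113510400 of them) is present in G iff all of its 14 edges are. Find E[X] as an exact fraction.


K_14 has (14 − 1)!/2 = 3113510400 labelled Hamiltonian cycles.
For each such Hamiltonian cycle H, let X_H = 1 if all 14 edges of H are present in G. Then P[X_H = 1] = p^{14} = (6/7)^{14} = 78364164096/678223072849.
Summing the indicators: E[X] = Σ_H E[X_H] = 3113510400 · p^{14} = 3113510400 · 78364164096/678223072849 = 34855377128600371200/96889010407.
Numerically: E[X] ≈ 3.6e+08.

E[X] = 3113510400 · (6/7)^{14} = 34855377128600371200/96889010407 ≈ 3.6e+08.


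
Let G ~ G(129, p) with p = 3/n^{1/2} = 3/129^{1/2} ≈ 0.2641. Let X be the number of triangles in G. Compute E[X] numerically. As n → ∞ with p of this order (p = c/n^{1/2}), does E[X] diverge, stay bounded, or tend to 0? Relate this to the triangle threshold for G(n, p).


Number of potential triangles: C(129, 3) = 349504.
Each occurs with probability p³ ≈ (0.2641)³ ≈ 1.842804e-02.
By linearity: E[X] = C(129, 3)·p³ ≈ 349504 · 1.842804e-02 ≈ 6440.6745.
Since α = 1/2 < 1, p = c/n^{1/2} ≫ 1/n is above the triangle threshold p ~ 1/n. Asymptotically E[X] ~ (c³/6)·n^{3(1−α)} = (3³/6)·n^{1.5} → ∞; triangles are abundant w.h.p.

E[X] ≈ 6440.6745; in regime p = Θ(1/n^{1/2}) E[X] diverges (above the triangle threshold p ~ 1/n).


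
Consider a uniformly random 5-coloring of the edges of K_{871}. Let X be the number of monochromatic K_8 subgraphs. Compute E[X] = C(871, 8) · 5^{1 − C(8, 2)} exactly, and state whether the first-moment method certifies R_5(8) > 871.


E[X] = C(871, 8) · 5^{1 − 28} = 7954689371890086540 · 5^{−27} = 7954689371890086540/7450580596923828125.
As a reduced fraction: E[X] = 1590937874378017308/1490116119384765625 ≈ 1.0677.
Is E[X] < 1? NO.
Since E[X] ≥ 1, the first-moment bound is inconclusive at n = 871; it does NOT by itself certify R_5(8) > 871.

E[X] = 1590937874378017308/1490116119384765625 ≈ 1.0677; E[X] ≥ 1; first-moment method inconclusive here.


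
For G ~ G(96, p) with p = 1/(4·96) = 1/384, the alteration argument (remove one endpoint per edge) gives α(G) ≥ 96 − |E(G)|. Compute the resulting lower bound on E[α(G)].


E[|E(G)|] = C(96, 2)·p = 4560 · (1/384) = 95/8.
E[α(G)] ≥ n − E[|E(G)|] = 96 − 95/8 = 673/8.
Numerically: ≈ 84.125000.
(This is only a lower bound; the true E[α(G)] may be larger.)

E[α(G)] ≥ 673/8 ≈ 84.125000.


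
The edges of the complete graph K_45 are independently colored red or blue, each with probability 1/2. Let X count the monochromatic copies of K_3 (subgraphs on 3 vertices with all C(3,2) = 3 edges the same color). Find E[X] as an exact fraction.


Let X = Σ_S X_S over the C(45, 3) = 14190 subsets S of size 3, where X_S = 1 if the K_3 on S is monochromatic.
For a fixed S, the K_3 on S has C(3, 2) = 3 edges. P[all 3 edges red] = (1/2)^3, and likewise for blue, so P[monochromatic] = 2·(1/2)^3 = 2^{1 − 3} = 1/4.
By linearity: E[X] = C(45, 3) · 2^{1 − 3} = 14190 · 1/4 = 7095/2.
Numerically: E[X] ≈ 3547.500000.

E[X] = C(45,3)·2^(1−C(3,2)) = 7095/2 ≈ 3547.500000.


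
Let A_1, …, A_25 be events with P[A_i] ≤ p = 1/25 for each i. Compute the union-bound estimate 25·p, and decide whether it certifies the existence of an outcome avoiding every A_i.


Union bound: P[∪_{i=1}^{25} A_i] ≤ Σ_i P[A_i] ≤ 25·p = 25·(1/25) = 1.
Numerically: 1 ≈ 1.00000.
Is 1 < 1? NO.
Since the bound 1 is ≥ 1, the union bound is uninformative here; it does NOT by itself certify existence.

25·p = 1 ≈ 1.00000; existence NOT certified by the union bound.


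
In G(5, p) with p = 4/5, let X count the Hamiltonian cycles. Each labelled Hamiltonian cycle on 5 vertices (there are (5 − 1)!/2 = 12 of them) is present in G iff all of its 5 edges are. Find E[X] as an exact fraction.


K_5 has (5 − 1)!/2 = 12 labelled Hamiltonian cycles.
For each such Hamiltonian cycle H, let X_H = 1 if all 5 edges of H are present in G. Then P[X_H = 1] = p^{5} = (4/5)^{5} = 1024/3125.
By linearity: E[X] = Σ_H E[X_H] = 12 · p^{5} = 12 · 1024/3125 = 12288/3125.
Numerically: E[X] ≈ 3.93216.

E[X] = 12 · (4/5)^{5} = 12288/3125 ≈ 3.93216.


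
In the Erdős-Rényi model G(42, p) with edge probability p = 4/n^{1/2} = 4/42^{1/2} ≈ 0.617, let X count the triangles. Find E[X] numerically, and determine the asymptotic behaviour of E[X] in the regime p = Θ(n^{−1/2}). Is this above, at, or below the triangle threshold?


Number of potential triangles: C(42, 3) = 11480.
Each occurs with probability p³ ≈ (0.617)³ ≈ 2.35129e-01.
By linearity: E[X] = C(42, 3)·p³ ≈ 11480 · 2.35129e-01 ≈ 2699.280.
Since α = 1/2 < 1, p = c/n^{1/2} ≫ 1/n is above the triangle threshold p ~ 1/n. Asymptotically E[X] ~ (c³/6)·n^{3(1−α)} = (4³/6)·n^{1.5} → ∞; triangles are abundant w.h.p.

E[X] ≈ 2699.280; in regime p = Θ(1/n^{1/2}) E[X] diverges (above the triangle threshold p ~ 1/n).


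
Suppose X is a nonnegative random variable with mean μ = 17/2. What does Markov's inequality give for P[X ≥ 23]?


μ = E[X] = 17/2, a = 23.
Markov: P[X ≥ 23] ≤ μ/a = (17/2)/23 = 17/46.
Numerically: ≈ 0.370.
(Since a = 23 > μ = 8.500, the bound 17/46 is < 1 and informative.)

P[X ≥ 23] ≤ 17/46 ≈ 0.370.


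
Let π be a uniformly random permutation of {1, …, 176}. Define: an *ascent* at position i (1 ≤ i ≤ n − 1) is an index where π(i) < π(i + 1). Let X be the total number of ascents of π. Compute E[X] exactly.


Write X = Σ X_I over i = 1, …, 175, with X_I the indicator of one ascent.
There are 175 indicators.
For each fixed i, the pair (π(i), π(i+1)) is a uniformly random ordered pair of distinct values from {1, …, 176}; by symmetry P[π(i) < π(i+1)] = 1/2.
By linearity: E[X] = 175 · (1/2) = (176 − 1) · (1/2) = 175/2 ≈ 87.5000.

E[X] = 175/2 = 87.5000.


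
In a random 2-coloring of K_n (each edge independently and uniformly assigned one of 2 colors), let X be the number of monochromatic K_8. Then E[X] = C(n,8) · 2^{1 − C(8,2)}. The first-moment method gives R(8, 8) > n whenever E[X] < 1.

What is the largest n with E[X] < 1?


We need C(n, 8) · 2^{1 − 28} < 1, i.e. C(n, 8) < 2^{28 − 1} = 134217728.
Check values of n near the boundary:
  n = 36: C(36, 8) = 30260340; 30260340 < 134217728? YES
  n = 37: C(37, 8) = 38608020; 38608020 < 134217728? YES
  n = 38: C(38, 8) = 48903492; 48903492 < 134217728? YES
  n = 39: C(39, 8) = 61523748; 61523748 < 134217728? YES
  n = 40: C(40, 8) = 76904685; 76904685 < 134217728? YES
  n = 41: C(41, 8) = 95548245; 95548245 < 134217728? YES
  n = 42: C(42, 8) = 118030185; 118030185 < 134217728? YES
  n = 43: C(43, 8) = 145008513; 145008513 < 134217728? NO
The largest n with C(n, 8) < 134217728 is n = 42 (where E[X] = 118030185/134217728 ≈ 0.8794). Hence R(8, 8) > 42, i.e. R(8, 8) ≥ 43.

Largest n = 42; hence R(8, 8) > 42.


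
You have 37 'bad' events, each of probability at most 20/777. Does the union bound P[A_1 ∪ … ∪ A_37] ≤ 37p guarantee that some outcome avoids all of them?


Union bound: P[∪_{i=1}^{37} A_i] ≤ Σ_i P[A_i] ≤ 37·p = 37·(20/777) = 20/21.
Numerically: 20/21 ≈ 0.95238.
Is 20/21 < 1? YES.
Since P[∪ A_i] ≤ 20/21 < 1, the complement has P[∩ A_i^c] ≥ 1 − 20/21 = 1/21 > 0, so some outcome avoids every A_i.

37·p = 20/21 ≈ 0.95238; existence CERTIFIED by the union bound.


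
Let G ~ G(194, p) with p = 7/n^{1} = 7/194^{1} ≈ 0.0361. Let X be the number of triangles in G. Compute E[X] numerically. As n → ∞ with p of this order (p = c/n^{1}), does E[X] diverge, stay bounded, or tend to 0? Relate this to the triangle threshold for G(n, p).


Number of potential triangles: C(194, 3) = 1198144.
Each occurs with probability p³ ≈ (0.0361)³ ≈ 4.69774e-05.
By linearity: E[X] = C(194, 3)·p³ ≈ 1198144 · 4.69774e-05 ≈ 56.286.
Here α = 1, so p = 7/n is exactly at the triangle threshold p ~ 1/n. Asymptotically E[X] → c³/6 = 7³/6 = 343/6 ≈ 57.167, a bounded constant. In this regime the triangle count is asymptotically Poisson(c³/6).

E[X] ≈ 56.286; in regime p = Θ(1/n^{1}) E[X] stays bounded (at the triangle threshold p ~ 1/n).


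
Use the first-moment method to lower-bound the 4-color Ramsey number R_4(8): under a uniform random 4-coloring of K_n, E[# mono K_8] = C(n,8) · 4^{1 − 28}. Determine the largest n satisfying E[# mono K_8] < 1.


We need C(n, 8) · 4^{1 − 28} < 1, i.e. C(n, 8) < 4^{28 − 1} = 18014398509481984.
Check values of n near the boundary:
  n = 407: C(407, 8) = 17424959239309050; 17424959239309050 < 18014398509481984? YES
  n = 408: C(408, 8) = 17773458424095231; 17773458424095231 < 18014398509481984? YES
  n = 409: C(409, 8) = 18128041135797879; 18128041135797879 < 18014398509481984? NO
The largest n with C(n, 8) < 18014398509481984 is n = 408 (where E[X] = 17773458424095231/18014398509481984 ≈ 0.986625). Hence R_4(8) > 408, i.e. R_4(8) ≥ 409.

Largest n = 408; hence R_4(8) > 408.


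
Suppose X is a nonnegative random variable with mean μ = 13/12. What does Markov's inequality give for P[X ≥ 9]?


μ = E[X] = 13/12, a = 9.
Markov: P[X ≥ 9] ≤ μ/a = (13/12)/9 = 13/108.
Numerically: ≈ 0.120.
(Since a = 9 > μ = 1.083, the bound 13/108 is < 1 and informative.)

P[X ≥ 9] ≤ 13/108 ≈ 0.120.


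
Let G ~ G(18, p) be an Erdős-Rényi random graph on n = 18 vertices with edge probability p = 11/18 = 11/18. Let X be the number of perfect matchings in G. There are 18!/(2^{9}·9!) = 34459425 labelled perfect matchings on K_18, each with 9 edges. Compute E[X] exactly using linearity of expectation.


K_18 has 18!/(2^{9}·9!) = 34459425 labelled perfect matchings.
For each such perfect matching H, let X_H = 1 if all 9 edges of H are present in G. Then P[X_H = 1] = p^{9} = (11/18)^{9} = 2357947691/198359290368.
By linearity of expectation: E[X] = Σ_H E[X_H] = 34459425 · p^{9} = 34459425 · 2357947691/198359290368 = 1003129896443675/2448880128.
Numerically: E[X] ≈ 4.0963e+05.

E[X] = 34459425 · (11/18)^{9} = 1003129896443675/2448880128 ≈ 4.0963e+05.


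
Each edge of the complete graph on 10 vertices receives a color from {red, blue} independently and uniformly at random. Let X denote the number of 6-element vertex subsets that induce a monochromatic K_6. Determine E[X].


Let X = Σ_S X_S over the C(10, 6) = 210 subsets S of size 6, where X_S = 1 if the K_6 on S is monochromatic.
For a fixed S, the K_6 on S has C(6, 2) = 15 edges. P[all 15 edges red] = (1/2)^15, and likewise for blue, so P[monochromatic] = 2·(1/2)^15 = 2^{1 − 15} = 1/16384.
By linearity of expectation: E[X] = C(10, 6) · 2^{1 − 15} = 210 · 1/16384 = 105/8192.
Numerically: E[X] ≈ 0.012817.

E[X] = C(10,6)·2^(1−C(6,2)) = 105/8192 ≈ 0.012817.


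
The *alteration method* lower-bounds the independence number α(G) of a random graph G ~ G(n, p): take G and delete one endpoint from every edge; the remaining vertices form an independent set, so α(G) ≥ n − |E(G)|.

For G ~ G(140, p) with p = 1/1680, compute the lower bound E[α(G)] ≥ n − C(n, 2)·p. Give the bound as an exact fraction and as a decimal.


E[|E(G)|] = C(140, 2)·p = 9730 · (1/1680) = 139/24.
E[α(G)] ≥ n − E[|E(G)|] = 140 − 139/24 = 3221/24.
Numerically: ≈ 134.20833.
(This is only a lower bound; the true E[α(G)] may be larger.)

E[α(G)] ≥ 3221/24 ≈ 134.20833.


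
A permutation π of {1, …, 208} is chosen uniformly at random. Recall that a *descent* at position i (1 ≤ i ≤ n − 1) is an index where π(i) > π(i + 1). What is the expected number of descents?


Write X = Σ X_I over i = 1, …, 207, with X_I the indicator of one descent.
There are 207 indicators.
For each fixed i, the pair (π(i), π(i+1)) is a uniformly random ordered pair of distinct values from {1, …, 208}; by symmetry P[π(i) > π(i+1)] = 1/2.
By linearity: E[X] = 207 · (1/2) = (208 − 1) · (1/2) = 207/2 ≈ 103.50000.

E[X] = 207/2 = 103.50000.


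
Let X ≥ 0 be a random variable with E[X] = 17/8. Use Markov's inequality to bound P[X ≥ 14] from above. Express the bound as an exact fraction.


μ = E[X] = 17/8, a = 14.
Markov: P[X ≥ 14] ≤ μ/a = (17/8)/14 = 17/112.
Numerically: ≈ 0.1518.
(Since a = 14 > μ = 2.1250, the bound 17/112 is < 1 and informative.)

P[X ≥ 14] ≤ 17/112 ≈ 0.1518.


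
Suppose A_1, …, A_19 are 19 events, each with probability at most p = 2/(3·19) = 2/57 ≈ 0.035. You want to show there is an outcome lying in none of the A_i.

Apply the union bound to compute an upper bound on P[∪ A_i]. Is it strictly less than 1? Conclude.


Union bound: P[∪_{i=1}^{19} A_i] ≤ Σ_i P[A_i] ≤ 19·p = 19·(2/57) = 2/3.
Numerically: 2/3 ≈ 0.667.
Is 2/3 < 1? YES.
Since P[∪ A_i] ≤ 2/3 < 1, the complement has P[∩ A_i^c] ≥ 1 − 2/3 = 1/3 > 0, so some outcome avoids every A_i.

19·p = 2/3 ≈ 0.667; existence CERTIFIED by the union bound.


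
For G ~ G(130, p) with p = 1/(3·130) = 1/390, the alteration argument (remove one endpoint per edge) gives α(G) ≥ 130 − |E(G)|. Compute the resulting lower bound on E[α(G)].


E[|E(G)|] = C(130, 2)·p = 8385 · (1/390) = 43/2.
E[α(G)] ≥ n − E[|E(G)|] = 130 − 43/2 = 217/2.
Numerically: ≈ 108.50000.
(This is only a lower bound; the true E[α(G)] may be larger.)

E[α(G)] ≥ 217/2 ≈ 108.50000.


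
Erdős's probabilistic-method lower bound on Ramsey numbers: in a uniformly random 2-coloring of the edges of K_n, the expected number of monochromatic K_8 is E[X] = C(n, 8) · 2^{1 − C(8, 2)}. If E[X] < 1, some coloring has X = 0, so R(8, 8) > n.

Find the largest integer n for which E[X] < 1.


We need C(n, 8) · 2^{1 − 28} < 1, i.e. C(n, 8) < 2^{28 − 1} = 134217728.
Check values of n near the boundary:
  n = 40: C(40, 8) = 76904685; 76904685 < 134217728? YES
  n = 41: C(41, 8) = 95548245; 95548245 < 134217728? YES
  n = 42: C(42, 8) = 118030185; 118030185 < 134217728? YES
  n = 43: C(43, 8) = 145008513; 145008513 < 134217728? NO
The largest n with C(n, 8) < 134217728 is n = 42 (where E[X] = 118030185/134217728 ≈ 0.879393). Hence R(8, 8) > 42, i.e. R(8, 8) ≥ 43.

Largest n = 42; hence R(8, 8) > 42.


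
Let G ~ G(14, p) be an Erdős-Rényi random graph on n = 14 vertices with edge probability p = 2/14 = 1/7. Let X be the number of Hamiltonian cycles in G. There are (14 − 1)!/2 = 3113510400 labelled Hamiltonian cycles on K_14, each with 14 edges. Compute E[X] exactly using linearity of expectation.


K_14 has (14 − 1)!/2 = 3113510400 labelled Hamiltonian cycles.
For each such Hamiltonian cycle H, let X_H = 1 if all 14 edges of H are present in G. Then P[X_H = 1] = p^{14} = (1/7)^{14} = 1/678223072849.
By linearity of expectation: E[X] = Σ_H E[X_H] = 3113510400 · p^{14} = 3113510400 · 1/678223072849 = 444787200/96889010407.
Numerically: E[X] ≈ 0.004591.

E[X] = 3113510400 · (1/7)^{14} = 444787200/96889010407 ≈ 0.004591.


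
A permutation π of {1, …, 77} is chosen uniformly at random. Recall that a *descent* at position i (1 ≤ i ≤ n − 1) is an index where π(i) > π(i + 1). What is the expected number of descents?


Write X = Σ X_I over i = 1, …, 76, with X_I the indicator of one descent.
There are 76 indicators.
For each fixed i, the pair (π(i), π(i+1)) is a uniformly random ordered pair of distinct values from {1, …, 77}; by symmetry P[π(i) > π(i+1)] = 1/2.
By linearity: E[X] = 76 · (1/2) = (77 − 1) · (1/2) = 38 ≈ 38.0000.

E[X] = 38 = 38.0000.


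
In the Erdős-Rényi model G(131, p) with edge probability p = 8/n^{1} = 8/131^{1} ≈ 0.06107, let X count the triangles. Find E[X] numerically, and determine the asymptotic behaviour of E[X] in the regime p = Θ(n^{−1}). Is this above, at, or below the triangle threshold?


Number of potential triangles: C(131, 3) = 366145.
Each occurs with probability p³ ≈ (0.06107)³ ≈ 2.277488e-04.
By linearity: E[X] = C(131, 3)·p³ ≈ 366145 · 2.277488e-04 ≈ 83.3891.
Here α = 1, so p = 8/n is exactly at the triangle threshold p ~ 1/n. Asymptotically E[X] → c³/6 = 8³/6 = 256/3 ≈ 85.3333, a bounded constant. In this regime the triangle count is asymptotically Poisson(c³/6).

E[X] ≈ 83.3891; in regime p = Θ(1/n^{1}) E[X] stays bounded (at the triangle threshold p ~ 1/n).


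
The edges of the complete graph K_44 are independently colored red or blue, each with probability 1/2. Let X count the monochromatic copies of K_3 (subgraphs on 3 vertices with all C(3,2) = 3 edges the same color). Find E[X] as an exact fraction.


Let X = Σ_S X_S over the C(44, 3) = 13244 subsets S of size 3, where X_S = 1 if the K_3 on S is monochromatic.
For a fixed S, the K_3 on S has C(3, 2) = 3 edges. P[all 3 edges red] = (1/2)^3, and likewise for blue, so P[monochromatic] = 2·(1/2)^3 = 2^{1 − 3} = 1/4.
Summing: E[X] = C(44, 3) · 2^{1 − 3} = 13244 · 1/4 = 3311.
Numerically: E[X] ≈ 3311.000000.

E[X] = C(44,3)·2^(1−C(3,2)) = 3311 ≈ 3311.000000.


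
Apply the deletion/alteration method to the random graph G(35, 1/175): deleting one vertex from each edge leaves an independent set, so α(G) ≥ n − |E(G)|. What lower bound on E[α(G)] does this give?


E[|E(G)|] = C(35, 2)·p = 595 · (1/175) = 17/5.
E[α(G)] ≥ n − E[|E(G)|] = 35 − 17/5 = 158/5.
Numerically: ≈ 31.6000.
(This is only a lower bound; the true E[α(G)] may be larger.)

E[α(G)] ≥ 158/5 ≈ 31.6000.
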